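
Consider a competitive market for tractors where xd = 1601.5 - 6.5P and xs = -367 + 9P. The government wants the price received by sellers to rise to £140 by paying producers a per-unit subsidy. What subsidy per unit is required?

At a seller price of 140, quantity supplied is -367 + 9·140 = 893.
Buyers absorb 893 only when they pay Pb with 1601.5 − 6.5·Pb = 893, i.e. Pb = 109.
s = Ps − Pb = 140 − 109 = 31.

Required subsidy s = £31 per unit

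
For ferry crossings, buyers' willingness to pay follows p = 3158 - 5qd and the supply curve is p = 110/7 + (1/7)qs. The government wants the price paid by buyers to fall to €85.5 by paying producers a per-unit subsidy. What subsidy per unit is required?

Required subsidy s = €18 per unit

At a buyer price of 85.5, quantity demanded is 631.6 − 0.2·85.5 = 614.5.
Sellers supply 614.5 only when they receive ps = 110/7 + (1/7)·614.5 = 103.5.
s = ps − pb = 103.5 − 85.5 = 18.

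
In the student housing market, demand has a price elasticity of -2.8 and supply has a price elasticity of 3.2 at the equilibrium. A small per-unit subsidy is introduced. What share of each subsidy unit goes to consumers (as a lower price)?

Consumer share = 8/15

For a small subsidy around the equilibrium, the benefit split depends on the relative slopes, which at a point are proportional to the elasticities.
Buyer share = εs/(εs + |εd|) = 3.2/(3.2 + 2.8) = 8/15; seller share = |εd|/(εs + |εd|) = 7/15.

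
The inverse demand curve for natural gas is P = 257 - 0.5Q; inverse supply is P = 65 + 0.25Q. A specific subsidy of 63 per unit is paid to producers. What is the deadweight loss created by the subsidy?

Deadweight loss = 2646

Pre-subsidy: 257 - 0.5Q = 65 + 0.25Q gives Q* = 256 and P* = 129.
With the subsidy, sellers receive Ps = Pb + 63 for each unit, where Pb is the price buyers pay.
On the curves, Pb = 257 - 0.5Q and Ps = 65 + 0.25Q; the wedge Ps − Pb = 63 gives 65 + 0.25Q − (257 - 0.5Q) = 63, so Q' = 340.
Then Pb = 257 − 0.5·340 = 87 and Ps = 65 + 0.25·340 = 150.
The subsidy expands output by 340 − 256 = 84 past the efficient level; on those units the gap between marginal cost and willingness to pay runs from 0 up to 63.
DWL = ½ × 63 × 84 = 2646.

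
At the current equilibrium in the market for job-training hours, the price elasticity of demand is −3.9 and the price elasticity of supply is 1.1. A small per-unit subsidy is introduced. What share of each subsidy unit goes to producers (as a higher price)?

For a small subsidy around the equilibrium, the benefit split depends on the relative slopes, which at a point are proportional to the elasticities.
Buyer share = εs/(εs + |εd|) = 1.1/(1.1 + 3.9) = 0.22; seller share = |εd|/(εs + |εd|) = 0.78.
So producers capture 0.78 of the subsidy.

Producer share = 0.78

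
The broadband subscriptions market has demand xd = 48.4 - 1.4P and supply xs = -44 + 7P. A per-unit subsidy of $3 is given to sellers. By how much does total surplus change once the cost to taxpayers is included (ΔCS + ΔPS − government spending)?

Pre-subsidy: 48.4 - 1.4P = -44 + 7P gives P* = 11, x* = 33.
With the subsidy, sellers receive Ps = Pb + 3 for each unit, where Pb is the price buyers pay.
Supply in terms of Pb becomes xs = -44 + 7(Pb + 3) = -23 + 7Pb. Setting this equal to demand: 48.4 - 1.4Pb = -23 + 7Pb, so Pb = 8.5.
Sellers receive Ps = 8.5 + 3 = 11.5; x' = 48.4 − 1.4·8.5 = 36.5.
ΔCS = ½(33 + 36.5)(11 − 8.5) = 86.875; ΔPS = ½(33 + 36.5)(11.5 − 11) = 17.375.
Government spending = 3 × 36.5 = 109.5.
Net change = 86.875 + 17.375 − 109.5 = -5.25. The loss equals the DWL triangle ½·3·3.5.

Net change in total surplus = -$5.25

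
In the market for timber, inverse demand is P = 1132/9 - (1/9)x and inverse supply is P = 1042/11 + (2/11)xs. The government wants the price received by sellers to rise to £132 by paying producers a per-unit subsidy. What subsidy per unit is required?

Required subsidy s = £29 per unit

At a seller price of 132, quantity supplied is -521 + 5.5·132 = 205.
Buyers absorb 205 only when they pay Pb = 1132/9 − (1/9)·205 = 103.
s = Ps − Pb = 132 − 103 = 29.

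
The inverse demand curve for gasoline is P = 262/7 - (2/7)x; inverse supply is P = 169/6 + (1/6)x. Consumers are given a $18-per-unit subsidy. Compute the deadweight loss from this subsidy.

Pre-subsidy: 262/7 - (2/7)x = 169/6 + (1/6)x gives x* = 389/19 and P* = 600/19.
With the rebate, buyers effectively pay Pb = Ps − 18, where Ps is the price sellers receive.
On the curves, Pb = 262/7 - (2/7)x and Ps = 169/6 + (1/6)x; the wedge Ps − Pb = 18 gives 169/6 + (1/6)x − (262/7 - (2/7)x) = 18, so x' = 1145/19.
Then Pb = 262/7 − (2/7)·(1145/19) = 384/19 and Ps = 169/6 + (1/6)·(1145/19) = 726/19.
The subsidy expands output by 1145/19 − 389/19 = 756/19 past the efficient level; on those units the gap between marginal cost and willingness to pay runs from 0 up to 18.
DWL = ½ × 18 × 756/19 = 6804/19.

Deadweight loss = 6804/19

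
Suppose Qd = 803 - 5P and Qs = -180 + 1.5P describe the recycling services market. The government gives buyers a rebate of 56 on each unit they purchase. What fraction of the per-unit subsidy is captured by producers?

Producer share = 10/13

Pre-subsidy: 803 - 5P = -180 + 1.5P gives P* = 1966/13, Q* = 609/13.
With the rebate, buyers effectively pay Pb = Ps − 56, where Ps is the price sellers receive.
Demand in terms of Ps becomes Qd = 803 − 5(Ps − 56) = 1083 - 5Ps. Setting this equal to supply: 1083 - 5Ps = -180 + 1.5Ps, so Ps = 2526/13.
Buyers pay Pb = 2526/13 − 56 = 1798/13; Q' = -180 + 1.5·(2526/13) = 1449/13.
Buyers' price falls by P* − Pb = 1966/13 − 1798/13 = 168/13; sellers' price rises by Ps − P* = 2526/13 − 1966/13 = 560/13.
So producers capture (560/13)/56 = 10/13 of each unit of subsidy.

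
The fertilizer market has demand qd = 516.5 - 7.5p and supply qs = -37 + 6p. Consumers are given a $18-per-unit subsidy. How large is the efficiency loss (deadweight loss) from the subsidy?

Pre-subsidy: 516.5 - 7.5p = -37 + 6p gives p* = 41, q* = 209.
With the rebate, buyers effectively pay pb = ps − 18, where ps is the price sellers receive.
Demand in terms of ps becomes qd = 516.5 − 7.5(ps − 18) = 651.5 - 7.5ps. Setting this equal to supply: 651.5 - 7.5ps = -37 + 6ps, so ps = 51.
Buyers pay pb = 51 − 18 = 33; q' = -37 + 6·51 = 269.
The subsidy expands output by 269 − 209 = 60 past the efficient level; on those units the gap between marginal cost and willingness to pay runs from 0 up to 18.
DWL = ½ × 18 × 60 = 540.

Deadweight loss = $540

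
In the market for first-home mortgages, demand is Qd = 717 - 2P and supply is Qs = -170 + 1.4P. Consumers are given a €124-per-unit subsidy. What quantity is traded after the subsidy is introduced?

Q' = 5055/17

Pre-subsidy: 717 - 2P = -170 + 1.4P gives P* = 4435/17, Q* = 3319/17.
With the rebate, buyers effectively pay Pb = Ps − 124, where Ps is the price sellers receive.
Demand in terms of Ps becomes Qd = 717 − 2(Ps − 124) = 965 - 2Ps. Setting this equal to supply: 965 - 2Ps = -170 + 1.4Ps, so Ps = 5675/17.
Buyers pay Pb = 5675/17 − 124 = 3567/17; Q' = -170 + 1.4·(5675/17) = 5055/17.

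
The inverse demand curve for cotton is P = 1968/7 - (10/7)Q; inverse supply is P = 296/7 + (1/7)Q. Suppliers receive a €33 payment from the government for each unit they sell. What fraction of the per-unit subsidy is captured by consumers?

Pre-subsidy: 1968/7 - (10/7)Q = 296/7 + (1/7)Q gives Q* = 152 and P* = 64.
With the subsidy, sellers receive Ps = Pb + 33 for each unit, where Pb is the price buyers pay.
On the curves, Pb = 1968/7 - (10/7)Q and Ps = 296/7 + (1/7)Q; the wedge Ps − Pb = 33 gives 296/7 + (1/7)Q − (1968/7 - (10/7)Q) = 33, so Q' = 173.
Then Pb = 1968/7 − (10/7)·173 = 34 and Ps = 296/7 + (1/7)·173 = 67.
Buyers' price falls by P* − Pb = 64 − 34 = 30; sellers' price rises by Ps − P* = 67 − 64 = 3.
So consumers capture 30/33 = 10/11 of each unit of subsidy.

Consumer share = 10/11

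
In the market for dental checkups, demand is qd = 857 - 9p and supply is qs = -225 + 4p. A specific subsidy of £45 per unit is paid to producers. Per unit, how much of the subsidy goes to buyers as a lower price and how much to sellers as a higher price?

Buyers gain 180/13 per unit; sellers gain 405/13 per unit

Pre-subsidy: 857 - 9p = -225 + 4p gives p* = 1082/13, q* = 1403/13.
With the subsidy, sellers receive ps = pb + 45 for each unit, where pb is the price buyers pay.
Supply in terms of pb becomes qs = -225 + 4(pb + 45) = -45 + 4pb. Setting this equal to demand: 857 - 9pb = -45 + 4pb, so pb = 902/13.
Sellers receive ps = 902/13 + 45 = 1487/13; q' = 857 − 9·(902/13) = 3023/13.
Buyers' price falls by p* − pb = 1082/13 − 902/13 = 180/13; sellers' price rises by ps − p* = 1487/13 − 1082/13 = 405/13.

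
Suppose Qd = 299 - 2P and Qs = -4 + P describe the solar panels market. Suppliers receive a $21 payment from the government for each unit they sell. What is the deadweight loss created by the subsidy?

Pre-subsidy: 299 - 2P = -4 + P gives P* = 101, Q* = 97.
With the subsidy, sellers receive Ps = Pb + 21 for each unit, where Pb is the price buyers pay.
Supply in terms of Pb becomes Qs = -4 + 1(Pb + 21) = 17 + Pb. Setting this equal to demand: 299 - 2Pb = 17 + Pb, so Pb = 94.
Sellers receive Ps = 94 + 21 = 115; Q' = 299 − 2·94 = 111.
The subsidy expands output by 111 − 97 = 14 past the efficient level; on those units the gap between marginal cost and willingness to pay runs from 0 up to 21.
DWL = ½ × 21 × 14 = 147.

Deadweight loss = $147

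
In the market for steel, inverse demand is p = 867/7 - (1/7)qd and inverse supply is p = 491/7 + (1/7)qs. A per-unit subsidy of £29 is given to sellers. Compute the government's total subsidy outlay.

Pre-subsidy: 867/7 - (1/7)q = 491/7 + (1/7)q gives q* = 188 and p* = 97.
With the subsidy, sellers receive ps = pb + 29 for each unit, where pb is the price buyers pay.
On the curves, pb = 867/7 - (1/7)q and ps = 491/7 + (1/7)q; the wedge ps − pb = 29 gives 491/7 + (1/7)q − (867/7 - (1/7)q) = 29, so q' = 289.5.
Then pb = 867/7 − (1/7)·289.5 = 82.5 and ps = 491/7 + (1/7)·289.5 = 111.5.
Government outlay = subsidy × quantity = 29 × 289.5 = 8395.5.

Government cost = £8395.5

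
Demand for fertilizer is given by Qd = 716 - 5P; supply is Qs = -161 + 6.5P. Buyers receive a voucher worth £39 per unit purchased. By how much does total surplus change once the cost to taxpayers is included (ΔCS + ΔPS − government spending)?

Pre-subsidy: 716 - 5P = -161 + 6.5P gives P* = 1754/23, Q* = 7698/23.
With the rebate, buyers effectively pay Pb = Ps − 39, where Ps is the price sellers receive.
Demand in terms of Ps becomes Qd = 716 − 5(Ps − 39) = 911 - 5Ps. Setting this equal to supply: 911 - 5Ps = -161 + 6.5Ps, so Ps = 2144/23.
Buyers pay Pb = 2144/23 − 39 = 1247/23; Q' = -161 + 6.5·(2144/23) = 10233/23.
ΔCS = ½(7698/23 + 10233/23)(1754/23 − 1247/23) = 9091017/1058; ΔPS = ½(7698/23 + 10233/23)(2144/23 − 1754/23) = 3496545/529.
Government spending = 39 × 10233/23 = 399087/23.
Net change = 9091017/1058 + 3496545/529 − 399087/23 = -98865/46. The loss equals the DWL triangle ½·39·2535/23.

Net change in total surplus = -98865/46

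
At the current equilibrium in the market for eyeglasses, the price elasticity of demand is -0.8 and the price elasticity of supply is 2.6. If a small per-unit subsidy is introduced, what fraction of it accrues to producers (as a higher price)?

Producer share = 4/17

For a small subsidy around the equilibrium, the benefit split depends on the relative slopes, which at a point are proportional to the elasticities.
Buyer share = εs/(εs + |εd|) = 2.6/(2.6 + 0.8) = 13/17; seller share = |εd|/(εs + |εd|) = 4/17.
So producers capture 4/17 of the subsidy.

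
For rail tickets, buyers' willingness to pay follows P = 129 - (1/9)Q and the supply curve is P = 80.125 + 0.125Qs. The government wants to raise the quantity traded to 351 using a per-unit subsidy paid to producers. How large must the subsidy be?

At Q = 351, from the demand curve buyers pay Pb = 129 − (1/9)·351 = 90; from the supply curve sellers need Ps = 80.125 + 0.125·351 = 124.
The subsidy must fill the gap: s = Ps − Pb = 124 − 90 = 34.

Required subsidy s = 34 per unit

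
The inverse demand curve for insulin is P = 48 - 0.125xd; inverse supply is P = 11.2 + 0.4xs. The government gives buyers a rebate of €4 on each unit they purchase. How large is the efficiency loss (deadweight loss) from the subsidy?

Deadweight loss = 320/21

Pre-subsidy: 48 - 0.125x = 11.2 + 0.4x gives x* = 1472/21 and P* = 824/21.
With the rebate, buyers effectively pay Pb = Ps − 4, where Ps is the price sellers receive.
On the curves, Pb = 48 - 0.125x and Ps = 11.2 + 0.4x; the wedge Ps − Pb = 4 gives 11.2 + 0.4x − (48 - 0.125x) = 4, so x' = 544/7.
Then Pb = 48 − 0.125·(544/7) = 268/7 and Ps = 11.2 + 0.4·(544/7) = 296/7.
The subsidy expands output by 544/7 − 1472/21 = 160/21 past the efficient level; on those units the gap between marginal cost and willingness to pay runs from 0 up to 4.
DWL = ½ × 4 × 160/21 = 320/21.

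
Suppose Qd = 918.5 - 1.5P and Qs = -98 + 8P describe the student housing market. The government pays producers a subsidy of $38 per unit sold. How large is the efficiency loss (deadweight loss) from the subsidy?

Deadweight loss = $912

Pre-subsidy: 918.5 - 1.5P = -98 + 8P gives P* = 107, Q* = 758.
With the subsidy, sellers receive Ps = Pb + 38 for each unit, where Pb is the price buyers pay.
Supply in terms of Pb becomes Qs = -98 + 8(Pb + 38) = 206 + 8Pb. Setting this equal to demand: 918.5 - 1.5Pb = 206 + 8Pb, so Pb = 75.
Sellers receive Ps = 75 + 38 = 113; Q' = 918.5 − 1.5·75 = 806.
The subsidy expands output by 806 − 758 = 48 past the efficient level; on those units the gap between marginal cost and willingness to pay runs from 0 up to 38.
DWL = ½ × 38 × 48 = 912.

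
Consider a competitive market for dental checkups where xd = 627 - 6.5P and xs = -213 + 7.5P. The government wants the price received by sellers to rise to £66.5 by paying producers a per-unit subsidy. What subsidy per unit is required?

At a seller price of 66.5, quantity supplied is -213 + 7.5·66.5 = 285.75.
Buyers absorb 285.75 only when they pay Pb with 627 − 6.5·Pb = 285.75, i.e. Pb = 52.5.
s = Ps − Pb = 66.5 − 52.5 = 14.

Required subsidy s = £14 per unit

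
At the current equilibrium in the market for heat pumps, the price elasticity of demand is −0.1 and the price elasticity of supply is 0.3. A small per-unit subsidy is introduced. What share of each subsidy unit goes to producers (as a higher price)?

For a small subsidy around the equilibrium, the benefit split depends on the relative slopes, which at a point are proportional to the elasticities.
Buyer share = εs/(εs + |εd|) = 0.3/(0.3 + 0.1) = 0.75; seller share = |εd|/(εs + |εd|) = 0.25.
So producers capture 0.25 of the subsidy.

Producer share = 0.25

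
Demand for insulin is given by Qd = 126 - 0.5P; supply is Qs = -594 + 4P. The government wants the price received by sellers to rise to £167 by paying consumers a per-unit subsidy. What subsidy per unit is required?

Required subsidy s = £63 per unit

At a seller price of 167, quantity supplied is -594 + 4·167 = 74.
Buyers absorb 74 only when they pay Pb with 126 − 0.5·Pb = 74, i.e. Pb = 104.
s = Ps − Pb = 167 − 104 = 63.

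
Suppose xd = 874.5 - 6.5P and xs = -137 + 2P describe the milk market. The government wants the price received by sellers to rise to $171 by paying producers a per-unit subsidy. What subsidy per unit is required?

At a seller price of 171, quantity supplied is -137 + 2·171 = 205.
Buyers absorb 205 only when they pay Pb with 874.5 − 6.5·Pb = 205, i.e. Pb = 103.
s = Ps − Pb = 171 − 103 = 68.

Required subsidy s = $68 per unit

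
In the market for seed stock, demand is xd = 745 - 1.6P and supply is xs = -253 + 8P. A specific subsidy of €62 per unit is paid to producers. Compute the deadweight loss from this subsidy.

Pre-subsidy: 745 - 1.6P = -253 + 8P gives P* = 2495/24, x* = 1736/3.
With the subsidy, sellers receive Ps = Pb + 62 for each unit, where Pb is the price buyers pay.
Supply in terms of Pb becomes xs = -253 + 8(Pb + 62) = 243 + 8Pb. Setting this equal to demand: 745 - 1.6Pb = 243 + 8Pb, so Pb = 1255/24.
Sellers receive Ps = 1255/24 + 62 = 2743/24; x' = 745 − 1.6·(1255/24) = 1984/3.
The subsidy expands output by 1984/3 − 1736/3 = 248/3 past the efficient level; on those units the gap between marginal cost and willingness to pay runs from 0 up to 62.
DWL = ½ × 62 × 248/3 = 7688/3.

Deadweight loss = 7688/3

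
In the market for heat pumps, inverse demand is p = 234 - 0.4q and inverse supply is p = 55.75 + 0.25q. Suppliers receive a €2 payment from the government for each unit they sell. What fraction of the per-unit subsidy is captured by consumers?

Pre-subsidy: 234 - 0.4q = 55.75 + 0.25q gives q* = 3565/13 and p* = 1616/13.
With the subsidy, sellers receive ps = pb + 2 for each unit, where pb is the price buyers pay.
On the curves, pb = 234 - 0.4q and ps = 55.75 + 0.25q; the wedge ps − pb = 2 gives 55.75 + 0.25q − (234 - 0.4q) = 2, so q' = 3605/13.
Then pb = 234 − 0.4·(3605/13) = 1600/13 and ps = 55.75 + 0.25·(3605/13) = 1626/13.
Buyers' price falls by p* − pb = 1616/13 − 1600/13 = 16/13; sellers' price rises by ps − p* = 1626/13 − 1616/13 = 10/13.
So consumers capture (16/13)/2 = 8/13 of each unit of subsidy.

Consumer share = 8/13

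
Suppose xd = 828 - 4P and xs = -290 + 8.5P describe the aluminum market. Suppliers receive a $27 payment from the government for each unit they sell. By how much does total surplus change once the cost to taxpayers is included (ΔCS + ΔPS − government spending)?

Net change in total surplus = -$991.44

Pre-subsidy: 828 - 4P = -290 + 8.5P gives P* = 89.44, x* = 470.24.
With the subsidy, sellers receive Ps = Pb + 27 for each unit, where Pb is the price buyers pay.
Supply in terms of Pb becomes xs = -290 + 8.5(Pb + 27) = -60.5 + 8.5Pb. Setting this equal to demand: 828 - 4Pb = -60.5 + 8.5Pb, so Pb = 71.08.
Sellers receive Ps = 71.08 + 27 = 98.08; x' = 828 − 4·71.08 = 543.68.
ΔCS = ½(470.24 + 543.68)(89.44 − 71.08) = 9307.7856; ΔPS = ½(470.24 + 543.68)(98.08 − 89.44) = 4380.1344.
Government spending = 27 × 543.68 = 14679.36.
Net change = 9307.7856 + 4380.1344 − 14679.36 = -991.44. The loss equals the DWL triangle ½·27·73.44.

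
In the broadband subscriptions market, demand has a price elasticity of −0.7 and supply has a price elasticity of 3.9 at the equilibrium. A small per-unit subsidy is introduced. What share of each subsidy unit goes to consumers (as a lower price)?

Consumer share = 39/46

For a small subsidy around the equilibrium, the benefit split depends on the relative slopes, which at a point are proportional to the elasticities.
Buyer share = εs/(εs + |εd|) = 3.9/(3.9 + 0.7) = 39/46; seller share = |εd|/(εs + |εd|) = 7/46.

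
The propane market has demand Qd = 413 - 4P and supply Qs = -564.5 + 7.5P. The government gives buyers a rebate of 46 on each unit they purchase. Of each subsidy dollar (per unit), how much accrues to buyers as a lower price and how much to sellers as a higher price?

Pre-subsidy: 413 - 4P = -564.5 + 7.5P gives P* = 85, Q* = 73.
With the rebate, buyers effectively pay Pb = Ps − 46, where Ps is the price sellers receive.
Demand in terms of Ps becomes Qd = 413 − 4(Ps − 46) = 597 - 4Ps. Setting this equal to supply: 597 - 4Ps = -564.5 + 7.5Ps, so Ps = 101.
Buyers pay Pb = 101 − 46 = 55; Q' = -564.5 + 7.5·101 = 193.
Buyers' price falls by P* − Pb = 85 − 55 = 30; sellers' price rises by Ps − P* = 101 − 85 = 16.

Buyers gain 30 per unit; sellers gain 16 per unit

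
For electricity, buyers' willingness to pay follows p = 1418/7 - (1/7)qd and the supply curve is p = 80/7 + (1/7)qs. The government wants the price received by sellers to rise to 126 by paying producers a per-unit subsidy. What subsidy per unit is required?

Required subsidy s = 38 per unit

At a seller price of 126, quantity supplied is -80 + 7·126 = 802.
Buyers absorb 802 only when they pay pb = 1418/7 − (1/7)·802 = 88.
s = ps − pb = 126 − 88 = 38.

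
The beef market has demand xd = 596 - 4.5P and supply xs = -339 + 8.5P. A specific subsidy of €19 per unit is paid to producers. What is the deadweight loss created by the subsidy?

Pre-subsidy: 596 - 4.5P = -339 + 8.5P gives P* = 935/13, x* = 7081/26.
With the subsidy, sellers receive Ps = Pb + 19 for each unit, where Pb is the price buyers pay.
Supply in terms of Pb becomes xs = -339 + 8.5(Pb + 19) = -177.5 + 8.5Pb. Setting this equal to demand: 596 - 4.5Pb = -177.5 + 8.5Pb, so Pb = 59.5.
Sellers receive Ps = 59.5 + 19 = 78.5; x' = 596 − 4.5·59.5 = 328.25.
The subsidy expands output by 328.25 − 7081/26 = 2907/52 past the efficient level; on those units the gap between marginal cost and willingness to pay runs from 0 up to 19.
DWL = ½ × 19 × 2907/52 = 55233/104.

Deadweight loss = 55233/104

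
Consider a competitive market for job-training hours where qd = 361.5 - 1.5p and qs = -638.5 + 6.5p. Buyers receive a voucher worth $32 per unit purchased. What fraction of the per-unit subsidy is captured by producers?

Producer share = 0.1875

Pre-subsidy: 361.5 - 1.5p = -638.5 + 6.5p gives p* = 125, q* = 174.
With the rebate, buyers effectively pay pb = ps − 32, where ps is the price sellers receive.
Demand in terms of ps becomes qd = 361.5 − 1.5(ps − 32) = 409.5 - 1.5ps. Setting this equal to supply: 409.5 - 1.5ps = -638.5 + 6.5ps, so ps = 131.
Buyers pay pb = 131 − 32 = 99; q' = -638.5 + 6.5·131 = 213.
Buyers' price falls by p* − pb = 125 − 99 = 26; sellers' price rises by ps − p* = 131 − 125 = 6.
So producers capture 6/32 = 0.1875 of each unit of subsidy.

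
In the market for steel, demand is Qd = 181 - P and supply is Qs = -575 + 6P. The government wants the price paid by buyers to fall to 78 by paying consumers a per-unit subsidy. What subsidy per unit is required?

Required subsidy s = 35 per unit

At a buyer price of 78, quantity demanded is 181 − 1·78 = 103.
Sellers supply 103 only when they receive Ps with -575 + 6·Ps = 103, i.e. Ps = 113.
s = Ps − Pb = 113 − 78 = 35.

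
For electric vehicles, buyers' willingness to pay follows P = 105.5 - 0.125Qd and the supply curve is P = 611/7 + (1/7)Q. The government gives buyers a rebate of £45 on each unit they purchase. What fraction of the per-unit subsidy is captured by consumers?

Pre-subsidy: 105.5 - 0.125Q = 611/7 + (1/7)Q gives Q* = 68 and P* = 97.
With the rebate, buyers effectively pay Pb = Ps − 45, where Ps is the price sellers receive.
On the curves, Pb = 105.5 - 0.125Q and Ps = 611/7 + (1/7)Q; the wedge Ps − Pb = 45 gives 611/7 + (1/7)Q − (105.5 - 0.125Q) = 45, so Q' = 236.
Then Pb = 105.5 − 0.125·236 = 76 and Ps = 611/7 + (1/7)·236 = 121.
Buyers' price falls by P* − Pb = 97 − 76 = 21; sellers' price rises by Ps − P* = 121 − 97 = 24.
So consumers capture 21/45 = 7/15 of each unit of subsidy.

Consumer share = 7/15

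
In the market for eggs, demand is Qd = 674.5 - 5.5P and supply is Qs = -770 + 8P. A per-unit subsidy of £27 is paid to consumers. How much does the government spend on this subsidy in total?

Pre-subsidy: 674.5 - 5.5P = -770 + 8P gives P* = 107, Q* = 86.
With the rebate, buyers effectively pay Pb = Ps − 27, where Ps is the price sellers receive.
Demand in terms of Ps becomes Qd = 674.5 − 5.5(Ps − 27) = 823 - 5.5Ps. Setting this equal to supply: 823 - 5.5Ps = -770 + 8Ps, so Ps = 118.
Buyers pay Pb = 118 − 27 = 91; Q' = -770 + 8·118 = 174.
Government outlay = subsidy × quantity = 27 × 174 = 4698.

Government cost = £4698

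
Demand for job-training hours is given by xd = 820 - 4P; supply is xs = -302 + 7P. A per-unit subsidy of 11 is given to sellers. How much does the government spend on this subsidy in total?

Government cost = 4840

Pre-subsidy: 820 - 4P = -302 + 7P gives P* = 102, x* = 412.
With the subsidy, sellers receive Ps = Pb + 11 for each unit, where Pb is the price buyers pay.
Supply in terms of Pb becomes xs = -302 + 7(Pb + 11) = -225 + 7Pb. Setting this equal to demand: 820 - 4Pb = -225 + 7Pb, so Pb = 95.
Sellers receive Ps = 95 + 11 = 106; x' = 820 − 4·95 = 440.
Government outlay = subsidy × quantity = 11 × 440 = 4840.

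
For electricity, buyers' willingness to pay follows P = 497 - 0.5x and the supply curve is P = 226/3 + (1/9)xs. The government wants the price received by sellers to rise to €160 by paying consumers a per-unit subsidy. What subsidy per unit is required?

At a seller price of 160, quantity supplied is -678 + 9·160 = 762.
Buyers absorb 762 only when they pay Pb = 497 − 0.5·762 = 116.
s = Ps − Pb = 160 − 116 = 44.

Required subsidy s = €44 per unit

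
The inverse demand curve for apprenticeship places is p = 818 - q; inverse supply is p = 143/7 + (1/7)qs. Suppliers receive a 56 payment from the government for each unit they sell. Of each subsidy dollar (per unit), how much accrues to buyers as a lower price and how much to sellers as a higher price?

Buyers gain 49 per unit; sellers gain 7 per unit

Pre-subsidy: 818 - q = 143/7 + (1/7)q gives q* = 697.875 and p* = 120.125.
With the subsidy, sellers receive ps = pb + 56 for each unit, where pb is the price buyers pay.
On the curves, pb = 818 - q and ps = 143/7 + (1/7)q; the wedge ps − pb = 56 gives 143/7 + (1/7)q − (818 - q) = 56, so q' = 746.875.
Then pb = 818 − 1·746.875 = 71.125 and ps = 143/7 + (1/7)·746.875 = 127.125.
Buyers' price falls by p* − pb = 120.125 − 71.125 = 49; sellers' price rises by ps − p* = 127.125 − 120.125 = 7.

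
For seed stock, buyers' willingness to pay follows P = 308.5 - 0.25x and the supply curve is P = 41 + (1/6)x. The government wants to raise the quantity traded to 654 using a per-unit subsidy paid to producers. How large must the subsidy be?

Required subsidy s = 5 per unit

At x = 654, from the demand curve buyers pay Pb = 308.5 − 0.25·654 = 145; from the supply curve sellers need Ps = 41 + (1/6)·654 = 150.
The subsidy must fill the gap: s = Ps − Pb = 150 − 145 = 5.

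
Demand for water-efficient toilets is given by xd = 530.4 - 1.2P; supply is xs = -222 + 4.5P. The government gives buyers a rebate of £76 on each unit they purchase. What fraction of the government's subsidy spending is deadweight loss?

Pre-subsidy: 530.4 - 1.2P = -222 + 4.5P gives P* = 132, x* = 372.
With the rebate, buyers effectively pay Pb = Ps − 76, where Ps is the price sellers receive.
Demand in terms of Ps becomes xd = 530.4 − 1.2(Ps − 76) = 621.6 - 1.2Ps. Setting this equal to supply: 621.6 - 1.2Ps = -222 + 4.5Ps, so Ps = 148.
Buyers pay Pb = 148 − 76 = 72; x' = -222 + 4.5·148 = 444.
ΔCS = ½(372 + 444)(132 − 72) = 24480; ΔPS = ½(372 + 444)(148 − 132) = 6528.
Government spending = 76 × 444 = 33744.
DWL = ½ × 76 × (444 − 372) = 2736; fraction = 2736 / 33744 = 3/37.

DWL / government spending = 3/37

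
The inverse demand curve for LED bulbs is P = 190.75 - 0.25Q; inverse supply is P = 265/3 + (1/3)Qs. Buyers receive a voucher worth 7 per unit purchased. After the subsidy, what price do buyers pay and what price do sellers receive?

Pre-subsidy: 190.75 - 0.25Q = 265/3 + (1/3)Q gives Q* = 1229/7 and P* = 1028/7.
With the rebate, buyers effectively pay Pb = Ps − 7, where Ps is the price sellers receive.
On the curves, Pb = 190.75 - 0.25Q and Ps = 265/3 + (1/3)Q; the wedge Ps − Pb = 7 gives 265/3 + (1/3)Q − (190.75 - 0.25Q) = 7, so Q' = 1313/7.
Then Pb = 190.75 − 0.25·(1313/7) = 1007/7 and Ps = 265/3 + (1/3)·(1313/7) = 1056/7.

Buyers pay 1007/7; sellers receive 1056/7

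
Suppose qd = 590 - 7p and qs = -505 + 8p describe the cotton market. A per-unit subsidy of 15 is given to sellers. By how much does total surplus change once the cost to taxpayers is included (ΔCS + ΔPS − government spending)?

Net change in total surplus = -420

Pre-subsidy: 590 - 7p = -505 + 8p gives p* = 73, q* = 79.
With the subsidy, sellers receive ps = pb + 15 for each unit, where pb is the price buyers pay.
Supply in terms of pb becomes qs = -505 + 8(pb + 15) = -385 + 8pb. Setting this equal to demand: 590 - 7pb = -385 + 8pb, so pb = 65.
Sellers receive ps = 65 + 15 = 80; q' = 590 − 7·65 = 135.
ΔCS = ½(79 + 135)(73 − 65) = 856; ΔPS = ½(79 + 135)(80 − 73) = 749.
Government spending = 15 × 135 = 2025.
Net change = 856 + 749 − 2025 = -420. The loss equals the DWL triangle ½·15·56.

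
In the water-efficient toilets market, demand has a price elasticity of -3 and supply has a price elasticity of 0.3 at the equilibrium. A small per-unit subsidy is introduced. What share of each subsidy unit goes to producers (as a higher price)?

For a small subsidy around the equilibrium, the benefit split depends on the relative slopes, which at a point are proportional to the elasticities.
Buyer share = εs/(εs + |εd|) = 0.3/(0.3 + 3) = 1/11; seller share = |εd|/(εs + |εd|) = 10/11.
So producers capture 10/11 of the subsidy.

Producer share = 10/11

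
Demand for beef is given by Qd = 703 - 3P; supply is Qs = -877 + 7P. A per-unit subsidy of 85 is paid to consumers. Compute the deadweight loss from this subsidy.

Deadweight loss = 7586.25

Pre-subsidy: 703 - 3P = -877 + 7P gives P* = 158, Q* = 229.
With the rebate, buyers effectively pay Pb = Ps − 85, where Ps is the price sellers receive.
Demand in terms of Ps becomes Qd = 703 − 3(Ps − 85) = 958 - 3Ps. Setting this equal to supply: 958 - 3Ps = -877 + 7Ps, so Ps = 183.5.
Buyers pay Pb = 183.5 − 85 = 98.5; Q' = -877 + 7·183.5 = 407.5.
The subsidy expands output by 407.5 − 229 = 178.5 past the efficient level; on those units the gap between marginal cost and willingness to pay runs from 0 up to 85.
DWL = ½ × 85 × 178.5 = 7586.25.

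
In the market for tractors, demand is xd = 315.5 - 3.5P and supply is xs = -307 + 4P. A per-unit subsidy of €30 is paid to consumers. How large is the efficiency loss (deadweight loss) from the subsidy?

Pre-subsidy: 315.5 - 3.5P = -307 + 4P gives P* = 83, x* = 25.
With the rebate, buyers effectively pay Pb = Ps − 30, where Ps is the price sellers receive.
Demand in terms of Ps becomes xd = 315.5 − 3.5(Ps − 30) = 420.5 - 3.5Ps. Setting this equal to supply: 420.5 - 3.5Ps = -307 + 4Ps, so Ps = 97.
Buyers pay Pb = 97 − 30 = 67; x' = -307 + 4·97 = 81.
The subsidy expands output by 81 − 25 = 56 past the efficient level; on those units the gap between marginal cost and willingness to pay runs from 0 up to 30.
DWL = ½ × 30 × 56 = 840.

Deadweight loss = €840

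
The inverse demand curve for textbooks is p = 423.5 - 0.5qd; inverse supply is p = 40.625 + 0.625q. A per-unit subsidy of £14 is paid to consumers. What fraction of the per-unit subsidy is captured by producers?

Pre-subsidy: 423.5 - 0.5q = 40.625 + 0.625q gives q* = 1021/3 and p* = 760/3.
With the rebate, buyers effectively pay pb = ps − 14, where ps is the price sellers receive.
On the curves, pb = 423.5 - 0.5q and ps = 40.625 + 0.625q; the wedge ps − pb = 14 gives 40.625 + 0.625q − (423.5 - 0.5q) = 14, so q' = 3175/9.
Then pb = 423.5 − 0.5·(3175/9) = 2224/9 and ps = 40.625 + 0.625·(3175/9) = 2350/9.
Buyers' price falls by p* − pb = 760/3 − 2224/9 = 56/9; sellers' price rises by ps − p* = 2350/9 − 760/3 = 70/9.
So producers capture (70/9)/14 = 5/9 of each unit of subsidy.

Producer share = 5/9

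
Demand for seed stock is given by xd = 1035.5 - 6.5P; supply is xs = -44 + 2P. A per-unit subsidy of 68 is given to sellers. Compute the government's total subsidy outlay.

Government cost = 21352

Pre-subsidy: 1035.5 - 6.5P = -44 + 2P gives P* = 127, x* = 210.
With the subsidy, sellers receive Ps = Pb + 68 for each unit, where Pb is the price buyers pay.
Supply in terms of Pb becomes xs = -44 + 2(Pb + 68) = 92 + 2Pb. Setting this equal to demand: 1035.5 - 6.5Pb = 92 + 2Pb, so Pb = 111.
Sellers receive Ps = 111 + 68 = 179; x' = 1035.5 − 6.5·111 = 314.
Government outlay = subsidy × quantity = 68 × 314 = 21352.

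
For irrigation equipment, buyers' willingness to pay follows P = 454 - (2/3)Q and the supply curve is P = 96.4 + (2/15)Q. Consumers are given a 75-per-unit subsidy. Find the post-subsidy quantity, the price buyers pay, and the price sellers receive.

Q' = 540.75; buyers pay 93.5; sellers receive 168.5

Pre-subsidy: 454 - (2/3)Q = 96.4 + (2/15)Q gives Q* = 447 and P* = 156.
With the rebate, buyers effectively pay Pb = Ps − 75, where Ps is the price sellers receive.
On the curves, Pb = 454 - (2/3)Q and Ps = 96.4 + (2/15)Q; the wedge Ps − Pb = 75 gives 96.4 + (2/15)Q − (454 - (2/3)Q) = 75, so Q' = 540.75.
Then Pb = 454 − (2/3)·540.75 = 93.5 and Ps = 96.4 + (2/15)·540.75 = 168.5.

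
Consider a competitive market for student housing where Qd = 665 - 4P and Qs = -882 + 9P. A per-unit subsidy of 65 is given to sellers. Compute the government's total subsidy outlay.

Government cost = 23985

Pre-subsidy: 665 - 4P = -882 + 9P gives P* = 119, Q* = 189.
With the subsidy, sellers receive Ps = Pb + 65 for each unit, where Pb is the price buyers pay.
Supply in terms of Pb becomes Qs = -882 + 9(Pb + 65) = -297 + 9Pb. Setting this equal to demand: 665 - 4Pb = -297 + 9Pb, so Pb = 74.
Sellers receive Ps = 74 + 65 = 139; Q' = 665 − 4·74 = 369.
Government outlay = subsidy × quantity = 65 × 369 = 23985.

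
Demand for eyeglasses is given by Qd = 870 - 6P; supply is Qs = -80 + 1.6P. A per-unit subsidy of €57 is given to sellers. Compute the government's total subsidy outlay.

Government cost = €10944

Pre-subsidy: 870 - 6P = -80 + 1.6P gives P* = 125, Q* = 120.
With the subsidy, sellers receive Ps = Pb + 57 for each unit, where Pb is the price buyers pay.
Supply in terms of Pb becomes Qs = -80 + 1.6(Pb + 57) = 11.2 + 1.6Pb. Setting this equal to demand: 870 - 6Pb = 11.2 + 1.6Pb, so Pb = 113.
Sellers receive Ps = 113 + 57 = 170; Q' = 870 − 6·113 = 192.
Government outlay = subsidy × quantity = 57 × 192 = 10944.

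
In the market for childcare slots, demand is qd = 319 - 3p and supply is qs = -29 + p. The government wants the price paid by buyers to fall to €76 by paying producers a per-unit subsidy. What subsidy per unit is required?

Required subsidy s = €44 per unit

At a buyer price of 76, quantity demanded is 319 − 3·76 = 91.
Sellers supply 91 only when they receive ps with -29 + 1·ps = 91, i.e. ps = 120.
s = ps − pb = 120 − 76 = 44.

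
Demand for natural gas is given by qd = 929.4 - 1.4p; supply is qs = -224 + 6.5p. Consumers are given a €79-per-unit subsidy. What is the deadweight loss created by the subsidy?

Deadweight loss = €3594.5

Pre-subsidy: 929.4 - 1.4p = -224 + 6.5p gives p* = 146, q* = 725.
With the rebate, buyers effectively pay pb = ps − 79, where ps is the price sellers receive.
Demand in terms of ps becomes qd = 929.4 − 1.4(ps − 79) = 1040 - 1.4ps. Setting this equal to supply: 1040 - 1.4ps = -224 + 6.5ps, so ps = 160.
Buyers pay pb = 160 − 79 = 81; q' = -224 + 6.5·160 = 816.
The subsidy expands output by 816 − 725 = 91 past the efficient level; on those units the gap between marginal cost and willingness to pay runs from 0 up to 79.
DWL = ½ × 79 × 91 = 3594.5.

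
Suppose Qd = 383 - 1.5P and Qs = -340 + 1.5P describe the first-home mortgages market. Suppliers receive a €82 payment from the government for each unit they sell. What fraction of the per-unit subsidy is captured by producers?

Pre-subsidy: 383 - 1.5P = -340 + 1.5P gives P* = 241, Q* = 21.5.
With the subsidy, sellers receive Ps = Pb + 82 for each unit, where Pb is the price buyers pay.
Supply in terms of Pb becomes Qs = -340 + 1.5(Pb + 82) = -217 + 1.5Pb. Setting this equal to demand: 383 - 1.5Pb = -217 + 1.5Pb, so Pb = 200.
Sellers receive Ps = 200 + 82 = 282; Q' = 383 − 1.5·200 = 83.
Buyers' price falls by P* − Pb = 241 − 200 = 41; sellers' price rises by Ps − P* = 282 − 241 = 41.
So producers capture 41/82 = 0.5 of each unit of subsidy.

Producer share = 0.5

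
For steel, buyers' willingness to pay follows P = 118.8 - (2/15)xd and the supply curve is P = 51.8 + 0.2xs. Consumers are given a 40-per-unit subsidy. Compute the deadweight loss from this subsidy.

Deadweight loss = 2400

Pre-subsidy: 118.8 - (2/15)x = 51.8 + 0.2x gives x* = 201 and P* = 92.
With the rebate, buyers effectively pay Pb = Ps − 40, where Ps is the price sellers receive.
On the curves, Pb = 118.8 - (2/15)x and Ps = 51.8 + 0.2x; the wedge Ps − Pb = 40 gives 51.8 + 0.2x − (118.8 - (2/15)x) = 40, so x' = 321.
Then Pb = 118.8 − (2/15)·321 = 76 and Ps = 51.8 + 0.2·321 = 116.
The subsidy expands output by 321 − 201 = 120 past the efficient level; on those units the gap between marginal cost and willingness to pay runs from 0 up to 40.
DWL = ½ × 40 × 120 = 2400.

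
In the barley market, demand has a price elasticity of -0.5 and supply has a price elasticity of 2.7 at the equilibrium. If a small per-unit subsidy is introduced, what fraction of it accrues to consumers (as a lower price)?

Consumer share = 0.84375

For a small subsidy around the equilibrium, the benefit split depends on the relative slopes, which at a point are proportional to the elasticities.
Buyer share = εs/(εs + |εd|) = 2.7/(2.7 + 0.5) = 0.84375; seller share = |εd|/(εs + |εd|) = 0.15625.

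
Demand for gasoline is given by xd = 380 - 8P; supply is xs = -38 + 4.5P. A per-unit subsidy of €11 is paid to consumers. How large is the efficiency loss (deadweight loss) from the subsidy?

Pre-subsidy: 380 - 8P = -38 + 4.5P gives P* = 33.44, x* = 112.48.
With the rebate, buyers effectively pay Pb = Ps − 11, where Ps is the price sellers receive.
Demand in terms of Ps becomes xd = 380 − 8(Ps − 11) = 468 - 8Ps. Setting this equal to supply: 468 - 8Ps = -38 + 4.5Ps, so Ps = 40.48.
Buyers pay Pb = 40.48 − 11 = 29.48; x' = -38 + 4.5·40.48 = 144.16.
The subsidy expands output by 144.16 − 112.48 = 31.68 past the efficient level; on those units the gap between marginal cost and willingness to pay runs from 0 up to 11.
DWL = ½ × 11 × 31.68 = 174.24.

Deadweight loss = €174.24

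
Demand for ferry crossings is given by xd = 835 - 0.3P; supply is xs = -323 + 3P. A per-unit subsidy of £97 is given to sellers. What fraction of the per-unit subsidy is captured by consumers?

Pre-subsidy: 835 - 0.3P = -323 + 3P gives P* = 3860/11, x* = 8027/11.
With the subsidy, sellers receive Ps = Pb + 97 for each unit, where Pb is the price buyers pay.
Supply in terms of Pb becomes xs = -323 + 3(Pb + 97) = -32 + 3Pb. Setting this equal to demand: 835 - 0.3Pb = -32 + 3Pb, so Pb = 2890/11.
Sellers receive Ps = 2890/11 + 97 = 3957/11; x' = 835 − 0.3·(2890/11) = 8318/11.
Buyers' price falls by P* − Pb = 3860/11 − 2890/11 = 970/11; sellers' price rises by Ps − P* = 3957/11 − 3860/11 = 97/11.
So consumers capture (970/11)/97 = 10/11 of each unit of subsidy.

Consumer share = 10/11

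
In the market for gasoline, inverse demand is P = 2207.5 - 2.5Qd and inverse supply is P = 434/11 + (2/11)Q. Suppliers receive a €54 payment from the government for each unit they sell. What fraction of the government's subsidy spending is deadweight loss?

Pre-subsidy: 2207.5 - 2.5Q = 434/11 + (2/11)Q gives Q* = 47697/59 and P* = 11000/59.
With the subsidy, sellers receive Ps = Pb + 54 for each unit, where Pb is the price buyers pay.
On the curves, Pb = 2207.5 - 2.5Q and Ps = 434/11 + (2/11)Q; the wedge Ps − Pb = 54 gives 434/11 + (2/11)Q − (2207.5 - 2.5Q) = 54, so Q' = 48885/59.
Then Pb = 2207.5 − 2.5·(48885/59) = 8030/59 and Ps = 434/11 + (2/11)·(48885/59) = 11216/59.
ΔCS = ½(47697/59 + 48885/59)(11000/59 − 8030/59) = 143424270/3481; ΔPS = ½(47697/59 + 48885/59)(11216/59 − 11000/59) = 10430856/3481.
Government spending = 54 × 48885/59 = 2639790/59.
DWL = ½ × 54 × (48885/59 − 47697/59) = 32076/59; fraction = (32076/59) / (2639790/59) = 198/16295.

DWL / government spending = 198/16295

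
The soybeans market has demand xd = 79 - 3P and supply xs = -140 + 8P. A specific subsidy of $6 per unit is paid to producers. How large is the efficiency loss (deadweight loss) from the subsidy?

Deadweight loss = 432/11

Pre-subsidy: 79 - 3P = -140 + 8P gives P* = 219/11, x* = 212/11.
With the subsidy, sellers receive Ps = Pb + 6 for each unit, where Pb is the price buyers pay.
Supply in terms of Pb becomes xs = -140 + 8(Pb + 6) = -92 + 8Pb. Setting this equal to demand: 79 - 3Pb = -92 + 8Pb, so Pb = 171/11.
Sellers receive Ps = 171/11 + 6 = 237/11; x' = 79 − 3·(171/11) = 356/11.
The subsidy expands output by 356/11 − 212/11 = 144/11 past the efficient level; on those units the gap between marginal cost and willingness to pay runs from 0 up to 6.
DWL = ½ × 6 × 144/11 = 432/11.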